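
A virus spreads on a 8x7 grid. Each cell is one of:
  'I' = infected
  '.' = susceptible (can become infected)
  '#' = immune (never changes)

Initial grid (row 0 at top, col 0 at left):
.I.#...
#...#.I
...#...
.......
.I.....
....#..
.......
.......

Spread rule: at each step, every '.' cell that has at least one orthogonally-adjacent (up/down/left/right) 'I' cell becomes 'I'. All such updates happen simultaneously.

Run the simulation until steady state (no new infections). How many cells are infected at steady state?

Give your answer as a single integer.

Step 0 (initial): 3 infected
Step 1: +10 new -> 13 infected
Step 2: +11 new -> 24 infected
Step 3: +13 new -> 37 infected
Step 4: +6 new -> 43 infected
Step 5: +4 new -> 47 infected
Step 6: +3 new -> 50 infected
Step 7: +1 new -> 51 infected
Step 8: +0 new -> 51 infected

Answer: 51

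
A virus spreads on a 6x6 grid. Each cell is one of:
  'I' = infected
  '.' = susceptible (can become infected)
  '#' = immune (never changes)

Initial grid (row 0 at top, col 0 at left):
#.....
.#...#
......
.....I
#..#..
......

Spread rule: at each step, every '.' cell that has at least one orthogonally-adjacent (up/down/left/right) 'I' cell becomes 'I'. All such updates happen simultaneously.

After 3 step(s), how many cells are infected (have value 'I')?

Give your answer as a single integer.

Answer: 12

Derivation:
Step 0 (initial): 1 infected
Step 1: +3 new -> 4 infected
Step 2: +4 new -> 8 infected
Step 3: +4 new -> 12 infected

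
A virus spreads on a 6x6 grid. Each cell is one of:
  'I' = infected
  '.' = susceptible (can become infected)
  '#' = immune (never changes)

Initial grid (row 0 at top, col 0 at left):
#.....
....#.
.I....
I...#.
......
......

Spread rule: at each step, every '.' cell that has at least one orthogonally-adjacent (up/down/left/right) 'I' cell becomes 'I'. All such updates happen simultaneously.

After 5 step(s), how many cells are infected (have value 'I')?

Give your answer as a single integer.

Step 0 (initial): 2 infected
Step 1: +5 new -> 7 infected
Step 2: +7 new -> 14 infected
Step 3: +6 new -> 20 infected
Step 4: +4 new -> 24 infected
Step 5: +5 new -> 29 infected

Answer: 29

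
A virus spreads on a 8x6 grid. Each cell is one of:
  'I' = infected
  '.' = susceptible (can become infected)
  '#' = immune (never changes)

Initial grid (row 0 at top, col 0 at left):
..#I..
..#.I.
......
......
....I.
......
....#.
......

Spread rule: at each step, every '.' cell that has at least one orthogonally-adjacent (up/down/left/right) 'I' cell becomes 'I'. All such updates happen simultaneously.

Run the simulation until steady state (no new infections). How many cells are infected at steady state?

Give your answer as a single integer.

Step 0 (initial): 3 infected
Step 1: +8 new -> 11 infected
Step 2: +8 new -> 19 infected
Step 3: +6 new -> 25 infected
Step 4: +7 new -> 32 infected
Step 5: +7 new -> 39 infected
Step 6: +4 new -> 43 infected
Step 7: +2 new -> 45 infected
Step 8: +0 new -> 45 infected

Answer: 45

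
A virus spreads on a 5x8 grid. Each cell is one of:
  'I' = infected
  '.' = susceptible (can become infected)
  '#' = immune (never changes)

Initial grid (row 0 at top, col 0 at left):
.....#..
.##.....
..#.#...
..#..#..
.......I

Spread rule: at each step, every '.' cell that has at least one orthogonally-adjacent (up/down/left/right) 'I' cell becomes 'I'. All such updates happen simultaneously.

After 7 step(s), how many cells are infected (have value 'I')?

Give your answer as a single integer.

Answer: 25

Derivation:
Step 0 (initial): 1 infected
Step 1: +2 new -> 3 infected
Step 2: +3 new -> 6 infected
Step 3: +3 new -> 9 infected
Step 4: +5 new -> 14 infected
Step 5: +4 new -> 18 infected
Step 6: +3 new -> 21 infected
Step 7: +4 new -> 25 infected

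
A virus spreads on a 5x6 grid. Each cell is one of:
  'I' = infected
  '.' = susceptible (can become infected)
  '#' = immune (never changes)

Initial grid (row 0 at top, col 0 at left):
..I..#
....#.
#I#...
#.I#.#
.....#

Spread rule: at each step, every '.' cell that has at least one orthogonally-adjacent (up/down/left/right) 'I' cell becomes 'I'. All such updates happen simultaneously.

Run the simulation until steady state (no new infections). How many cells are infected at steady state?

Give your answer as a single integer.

Step 0 (initial): 3 infected
Step 1: +6 new -> 9 infected
Step 2: +6 new -> 15 infected
Step 3: +3 new -> 18 infected
Step 4: +2 new -> 20 infected
Step 5: +1 new -> 21 infected
Step 6: +1 new -> 22 infected
Step 7: +0 new -> 22 infected

Answer: 22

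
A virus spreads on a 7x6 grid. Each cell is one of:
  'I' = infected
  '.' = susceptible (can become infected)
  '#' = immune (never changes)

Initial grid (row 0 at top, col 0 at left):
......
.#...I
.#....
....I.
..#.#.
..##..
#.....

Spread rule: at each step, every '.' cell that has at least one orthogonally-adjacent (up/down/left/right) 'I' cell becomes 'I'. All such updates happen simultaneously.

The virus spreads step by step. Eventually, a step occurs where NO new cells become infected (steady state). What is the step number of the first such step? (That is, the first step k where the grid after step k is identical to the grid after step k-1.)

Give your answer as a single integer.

Step 0 (initial): 2 infected
Step 1: +6 new -> 8 infected
Step 2: +6 new -> 14 infected
Step 3: +5 new -> 19 infected
Step 4: +5 new -> 24 infected
Step 5: +5 new -> 29 infected
Step 6: +5 new -> 34 infected
Step 7: +1 new -> 35 infected
Step 8: +0 new -> 35 infected

Answer: 8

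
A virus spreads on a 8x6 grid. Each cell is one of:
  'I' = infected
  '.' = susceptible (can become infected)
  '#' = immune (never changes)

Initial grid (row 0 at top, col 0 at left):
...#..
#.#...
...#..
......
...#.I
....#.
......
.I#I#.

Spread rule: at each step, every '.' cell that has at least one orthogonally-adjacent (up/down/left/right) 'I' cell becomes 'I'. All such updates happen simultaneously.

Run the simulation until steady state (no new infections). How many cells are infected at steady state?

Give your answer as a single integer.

Answer: 40

Derivation:
Step 0 (initial): 3 infected
Step 1: +6 new -> 9 infected
Step 2: +8 new -> 17 infected
Step 3: +7 new -> 24 infected
Step 4: +6 new -> 30 infected
Step 5: +5 new -> 35 infected
Step 6: +2 new -> 37 infected
Step 7: +1 new -> 38 infected
Step 8: +2 new -> 40 infected
Step 9: +0 new -> 40 infected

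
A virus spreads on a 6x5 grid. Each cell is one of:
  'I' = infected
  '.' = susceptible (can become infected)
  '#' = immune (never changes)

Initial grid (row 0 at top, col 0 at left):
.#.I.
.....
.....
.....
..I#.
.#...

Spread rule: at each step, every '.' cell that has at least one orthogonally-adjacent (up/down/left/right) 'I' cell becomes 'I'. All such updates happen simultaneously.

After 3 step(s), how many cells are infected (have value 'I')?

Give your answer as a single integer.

Answer: 23

Derivation:
Step 0 (initial): 2 infected
Step 1: +6 new -> 8 infected
Step 2: +8 new -> 16 infected
Step 3: +7 new -> 23 infected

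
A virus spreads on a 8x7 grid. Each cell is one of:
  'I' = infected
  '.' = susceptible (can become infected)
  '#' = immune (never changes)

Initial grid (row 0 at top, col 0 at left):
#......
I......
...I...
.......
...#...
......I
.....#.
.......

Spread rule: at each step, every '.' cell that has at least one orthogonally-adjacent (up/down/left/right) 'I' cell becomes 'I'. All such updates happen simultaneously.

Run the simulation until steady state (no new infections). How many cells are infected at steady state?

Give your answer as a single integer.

Answer: 53

Derivation:
Step 0 (initial): 3 infected
Step 1: +9 new -> 12 infected
Step 2: +13 new -> 25 infected
Step 3: +12 new -> 37 infected
Step 4: +7 new -> 44 infected
Step 5: +5 new -> 49 infected
Step 6: +3 new -> 52 infected
Step 7: +1 new -> 53 infected
Step 8: +0 new -> 53 infected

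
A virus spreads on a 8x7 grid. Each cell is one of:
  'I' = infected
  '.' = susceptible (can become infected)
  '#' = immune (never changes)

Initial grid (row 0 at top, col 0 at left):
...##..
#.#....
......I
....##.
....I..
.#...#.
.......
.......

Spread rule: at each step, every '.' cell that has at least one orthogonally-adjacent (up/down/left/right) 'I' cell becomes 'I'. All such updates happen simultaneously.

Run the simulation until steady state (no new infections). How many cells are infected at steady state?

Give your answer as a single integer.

Step 0 (initial): 2 infected
Step 1: +6 new -> 8 infected
Step 2: +8 new -> 16 infected
Step 3: +10 new -> 26 infected
Step 4: +8 new -> 34 infected
Step 5: +6 new -> 40 infected
Step 6: +4 new -> 44 infected
Step 7: +2 new -> 46 infected
Step 8: +2 new -> 48 infected
Step 9: +0 new -> 48 infected

Answer: 48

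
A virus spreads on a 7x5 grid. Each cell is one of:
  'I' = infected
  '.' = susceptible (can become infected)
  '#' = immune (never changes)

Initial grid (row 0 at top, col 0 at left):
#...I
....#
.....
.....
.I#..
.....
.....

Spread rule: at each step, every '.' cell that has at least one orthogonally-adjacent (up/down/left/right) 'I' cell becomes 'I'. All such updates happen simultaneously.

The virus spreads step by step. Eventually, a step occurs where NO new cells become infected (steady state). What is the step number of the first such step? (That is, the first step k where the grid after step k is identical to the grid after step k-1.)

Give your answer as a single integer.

Step 0 (initial): 2 infected
Step 1: +4 new -> 6 infected
Step 2: +8 new -> 14 infected
Step 3: +10 new -> 24 infected
Step 4: +6 new -> 30 infected
Step 5: +2 new -> 32 infected
Step 6: +0 new -> 32 infected

Answer: 6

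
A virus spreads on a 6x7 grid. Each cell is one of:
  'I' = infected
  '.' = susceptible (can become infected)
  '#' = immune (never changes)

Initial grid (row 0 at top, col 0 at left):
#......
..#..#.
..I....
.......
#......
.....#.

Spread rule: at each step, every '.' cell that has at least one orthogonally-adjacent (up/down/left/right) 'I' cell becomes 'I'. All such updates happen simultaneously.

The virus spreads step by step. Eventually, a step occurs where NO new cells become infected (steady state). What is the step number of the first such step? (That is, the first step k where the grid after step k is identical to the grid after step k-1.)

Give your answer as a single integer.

Answer: 8

Derivation:
Step 0 (initial): 1 infected
Step 1: +3 new -> 4 infected
Step 2: +7 new -> 11 infected
Step 3: +10 new -> 21 infected
Step 4: +7 new -> 28 infected
Step 5: +6 new -> 34 infected
Step 6: +2 new -> 36 infected
Step 7: +1 new -> 37 infected
Step 8: +0 new -> 37 infected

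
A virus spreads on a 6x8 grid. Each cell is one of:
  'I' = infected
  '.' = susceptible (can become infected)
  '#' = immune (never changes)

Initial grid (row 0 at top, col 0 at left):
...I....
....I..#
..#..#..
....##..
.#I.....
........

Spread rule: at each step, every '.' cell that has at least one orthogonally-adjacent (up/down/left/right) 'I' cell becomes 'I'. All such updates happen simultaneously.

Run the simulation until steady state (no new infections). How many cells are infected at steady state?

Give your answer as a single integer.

Step 0 (initial): 3 infected
Step 1: +8 new -> 11 infected
Step 2: +10 new -> 21 infected
Step 3: +9 new -> 30 infected
Step 4: +8 new -> 38 infected
Step 5: +3 new -> 41 infected
Step 6: +1 new -> 42 infected
Step 7: +0 new -> 42 infected

Answer: 42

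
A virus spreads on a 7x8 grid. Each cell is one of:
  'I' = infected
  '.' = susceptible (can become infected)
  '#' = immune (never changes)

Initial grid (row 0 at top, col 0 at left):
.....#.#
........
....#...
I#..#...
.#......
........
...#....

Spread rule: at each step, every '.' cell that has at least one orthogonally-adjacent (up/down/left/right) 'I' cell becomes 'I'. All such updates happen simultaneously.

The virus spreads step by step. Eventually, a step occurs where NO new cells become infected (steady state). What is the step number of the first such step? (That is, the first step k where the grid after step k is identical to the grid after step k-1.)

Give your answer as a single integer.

Answer: 12

Derivation:
Step 0 (initial): 1 infected
Step 1: +2 new -> 3 infected
Step 2: +3 new -> 6 infected
Step 3: +5 new -> 11 infected
Step 4: +6 new -> 17 infected
Step 5: +6 new -> 23 infected
Step 6: +4 new -> 27 infected
Step 7: +5 new -> 32 infected
Step 8: +5 new -> 37 infected
Step 9: +7 new -> 44 infected
Step 10: +4 new -> 48 infected
Step 11: +1 new -> 49 infected
Step 12: +0 new -> 49 infected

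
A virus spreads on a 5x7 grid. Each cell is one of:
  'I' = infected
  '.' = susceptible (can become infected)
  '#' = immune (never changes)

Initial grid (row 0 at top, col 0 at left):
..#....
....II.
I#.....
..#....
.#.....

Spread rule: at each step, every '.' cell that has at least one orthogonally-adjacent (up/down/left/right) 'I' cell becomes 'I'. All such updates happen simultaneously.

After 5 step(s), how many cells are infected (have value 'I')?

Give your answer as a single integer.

Answer: 31

Derivation:
Step 0 (initial): 3 infected
Step 1: +8 new -> 11 infected
Step 2: +11 new -> 22 infected
Step 3: +6 new -> 28 infected
Step 4: +2 new -> 30 infected
Step 5: +1 new -> 31 infected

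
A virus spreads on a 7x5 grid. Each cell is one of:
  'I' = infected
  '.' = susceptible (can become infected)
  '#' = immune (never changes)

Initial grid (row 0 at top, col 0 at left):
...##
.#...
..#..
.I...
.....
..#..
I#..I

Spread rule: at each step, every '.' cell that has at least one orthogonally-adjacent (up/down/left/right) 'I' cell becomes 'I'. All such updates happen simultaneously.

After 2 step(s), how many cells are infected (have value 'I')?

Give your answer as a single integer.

Step 0 (initial): 3 infected
Step 1: +7 new -> 10 infected
Step 2: +8 new -> 18 infected

Answer: 18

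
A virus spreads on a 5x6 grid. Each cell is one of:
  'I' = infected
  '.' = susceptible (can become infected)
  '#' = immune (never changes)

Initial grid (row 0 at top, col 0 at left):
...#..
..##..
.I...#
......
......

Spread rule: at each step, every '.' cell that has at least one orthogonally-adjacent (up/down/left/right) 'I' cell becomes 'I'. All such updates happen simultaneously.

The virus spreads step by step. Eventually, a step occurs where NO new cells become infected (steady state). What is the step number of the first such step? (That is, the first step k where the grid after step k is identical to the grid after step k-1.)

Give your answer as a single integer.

Step 0 (initial): 1 infected
Step 1: +4 new -> 5 infected
Step 2: +6 new -> 11 infected
Step 3: +6 new -> 17 infected
Step 4: +3 new -> 20 infected
Step 5: +4 new -> 24 infected
Step 6: +2 new -> 26 infected
Step 7: +0 new -> 26 infected

Answer: 7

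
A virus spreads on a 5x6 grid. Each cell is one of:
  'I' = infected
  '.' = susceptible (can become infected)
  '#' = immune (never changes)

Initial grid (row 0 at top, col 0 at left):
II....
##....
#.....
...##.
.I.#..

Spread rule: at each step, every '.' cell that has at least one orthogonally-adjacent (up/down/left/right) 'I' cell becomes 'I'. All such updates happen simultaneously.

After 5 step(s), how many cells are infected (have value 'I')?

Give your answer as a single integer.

Step 0 (initial): 3 infected
Step 1: +4 new -> 7 infected
Step 2: +5 new -> 12 infected
Step 3: +3 new -> 15 infected
Step 4: +3 new -> 18 infected
Step 5: +2 new -> 20 infected

Answer: 20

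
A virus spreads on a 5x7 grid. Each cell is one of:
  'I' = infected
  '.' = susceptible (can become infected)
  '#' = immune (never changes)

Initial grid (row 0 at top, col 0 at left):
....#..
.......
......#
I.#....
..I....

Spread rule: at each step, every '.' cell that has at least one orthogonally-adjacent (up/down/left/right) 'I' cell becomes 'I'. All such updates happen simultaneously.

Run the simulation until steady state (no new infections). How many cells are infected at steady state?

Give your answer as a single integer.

Step 0 (initial): 2 infected
Step 1: +5 new -> 7 infected
Step 2: +4 new -> 11 infected
Step 3: +6 new -> 17 infected
Step 4: +6 new -> 23 infected
Step 5: +5 new -> 28 infected
Step 6: +1 new -> 29 infected
Step 7: +2 new -> 31 infected
Step 8: +1 new -> 32 infected
Step 9: +0 new -> 32 infected

Answer: 32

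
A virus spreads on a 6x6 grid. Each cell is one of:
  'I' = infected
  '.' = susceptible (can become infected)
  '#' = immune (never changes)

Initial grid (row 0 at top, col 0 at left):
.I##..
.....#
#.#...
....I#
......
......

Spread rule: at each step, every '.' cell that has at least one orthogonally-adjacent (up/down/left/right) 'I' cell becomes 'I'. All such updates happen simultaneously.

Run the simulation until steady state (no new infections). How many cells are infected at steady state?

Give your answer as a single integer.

Step 0 (initial): 2 infected
Step 1: +5 new -> 7 infected
Step 2: +10 new -> 17 infected
Step 3: +6 new -> 23 infected
Step 4: +4 new -> 27 infected
Step 5: +2 new -> 29 infected
Step 6: +1 new -> 30 infected
Step 7: +0 new -> 30 infected

Answer: 30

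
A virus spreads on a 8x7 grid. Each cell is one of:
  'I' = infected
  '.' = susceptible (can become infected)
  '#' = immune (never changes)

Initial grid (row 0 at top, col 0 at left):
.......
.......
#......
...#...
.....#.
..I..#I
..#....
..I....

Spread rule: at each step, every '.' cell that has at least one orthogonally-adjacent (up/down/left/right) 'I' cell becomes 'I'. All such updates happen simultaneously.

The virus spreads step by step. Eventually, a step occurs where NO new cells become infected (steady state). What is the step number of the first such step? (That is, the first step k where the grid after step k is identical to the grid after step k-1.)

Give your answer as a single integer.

Step 0 (initial): 3 infected
Step 1: +7 new -> 10 infected
Step 2: +12 new -> 22 infected
Step 3: +9 new -> 31 infected
Step 4: +7 new -> 38 infected
Step 5: +6 new -> 44 infected
Step 6: +5 new -> 49 infected
Step 7: +2 new -> 51 infected
Step 8: +0 new -> 51 infected

Answer: 8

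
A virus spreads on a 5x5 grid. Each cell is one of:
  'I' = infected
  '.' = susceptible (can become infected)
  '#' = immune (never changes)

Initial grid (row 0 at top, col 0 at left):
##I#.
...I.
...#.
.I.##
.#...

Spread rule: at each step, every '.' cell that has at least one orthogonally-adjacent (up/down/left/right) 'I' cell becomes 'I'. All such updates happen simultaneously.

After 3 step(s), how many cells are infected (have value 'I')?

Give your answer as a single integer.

Answer: 17

Derivation:
Step 0 (initial): 3 infected
Step 1: +5 new -> 8 infected
Step 2: +7 new -> 15 infected
Step 3: +2 new -> 17 infected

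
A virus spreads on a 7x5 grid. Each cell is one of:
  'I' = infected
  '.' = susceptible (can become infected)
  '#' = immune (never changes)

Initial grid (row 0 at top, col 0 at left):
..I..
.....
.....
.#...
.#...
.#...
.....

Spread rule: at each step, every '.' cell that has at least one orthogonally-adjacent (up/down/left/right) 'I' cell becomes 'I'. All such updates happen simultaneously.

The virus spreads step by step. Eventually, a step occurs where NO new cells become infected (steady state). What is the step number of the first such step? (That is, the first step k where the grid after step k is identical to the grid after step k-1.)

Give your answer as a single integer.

Step 0 (initial): 1 infected
Step 1: +3 new -> 4 infected
Step 2: +5 new -> 9 infected
Step 3: +5 new -> 14 infected
Step 4: +4 new -> 18 infected
Step 5: +4 new -> 22 infected
Step 6: +4 new -> 26 infected
Step 7: +4 new -> 30 infected
Step 8: +2 new -> 32 infected
Step 9: +0 new -> 32 infected

Answer: 9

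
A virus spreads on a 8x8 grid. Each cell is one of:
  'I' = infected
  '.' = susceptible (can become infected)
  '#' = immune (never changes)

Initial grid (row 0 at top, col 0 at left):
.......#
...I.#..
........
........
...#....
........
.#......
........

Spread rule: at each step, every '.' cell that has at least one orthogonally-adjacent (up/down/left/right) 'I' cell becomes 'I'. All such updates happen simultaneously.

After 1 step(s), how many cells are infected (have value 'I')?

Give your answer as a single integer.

Answer: 5

Derivation:
Step 0 (initial): 1 infected
Step 1: +4 new -> 5 infected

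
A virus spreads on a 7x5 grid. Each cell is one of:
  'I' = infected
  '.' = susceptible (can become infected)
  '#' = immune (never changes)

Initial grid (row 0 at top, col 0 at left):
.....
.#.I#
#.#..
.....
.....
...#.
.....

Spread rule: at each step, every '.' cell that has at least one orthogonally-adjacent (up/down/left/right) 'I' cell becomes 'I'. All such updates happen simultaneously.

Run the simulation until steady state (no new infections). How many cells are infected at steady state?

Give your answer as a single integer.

Answer: 30

Derivation:
Step 0 (initial): 1 infected
Step 1: +3 new -> 4 infected
Step 2: +4 new -> 8 infected
Step 3: +4 new -> 12 infected
Step 4: +4 new -> 16 infected
Step 5: +6 new -> 22 infected
Step 6: +4 new -> 26 infected
Step 7: +3 new -> 29 infected
Step 8: +1 new -> 30 infected
Step 9: +0 new -> 30 infected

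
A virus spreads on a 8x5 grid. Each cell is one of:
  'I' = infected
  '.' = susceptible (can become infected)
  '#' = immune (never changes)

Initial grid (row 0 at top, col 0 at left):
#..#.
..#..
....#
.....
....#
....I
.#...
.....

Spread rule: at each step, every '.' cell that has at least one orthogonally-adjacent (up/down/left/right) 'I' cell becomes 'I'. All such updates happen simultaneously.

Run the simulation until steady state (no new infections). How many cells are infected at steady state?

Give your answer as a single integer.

Answer: 34

Derivation:
Step 0 (initial): 1 infected
Step 1: +2 new -> 3 infected
Step 2: +4 new -> 7 infected
Step 3: +5 new -> 12 infected
Step 4: +6 new -> 18 infected
Step 5: +6 new -> 24 infected
Step 6: +4 new -> 28 infected
Step 7: +3 new -> 31 infected
Step 8: +2 new -> 33 infected
Step 9: +1 new -> 34 infected
Step 10: +0 new -> 34 infected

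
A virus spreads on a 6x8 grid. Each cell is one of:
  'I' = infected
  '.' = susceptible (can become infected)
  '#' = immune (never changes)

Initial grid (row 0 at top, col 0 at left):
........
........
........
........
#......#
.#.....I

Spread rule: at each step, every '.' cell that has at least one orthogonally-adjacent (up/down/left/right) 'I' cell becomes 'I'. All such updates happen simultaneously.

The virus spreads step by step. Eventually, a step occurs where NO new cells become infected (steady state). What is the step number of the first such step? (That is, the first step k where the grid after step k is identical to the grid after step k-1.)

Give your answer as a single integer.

Step 0 (initial): 1 infected
Step 1: +1 new -> 2 infected
Step 2: +2 new -> 4 infected
Step 3: +3 new -> 7 infected
Step 4: +5 new -> 12 infected
Step 5: +6 new -> 18 infected
Step 6: +6 new -> 24 infected
Step 7: +6 new -> 30 infected
Step 8: +4 new -> 34 infected
Step 9: +4 new -> 38 infected
Step 10: +3 new -> 41 infected
Step 11: +2 new -> 43 infected
Step 12: +1 new -> 44 infected
Step 13: +0 new -> 44 infected

Answer: 13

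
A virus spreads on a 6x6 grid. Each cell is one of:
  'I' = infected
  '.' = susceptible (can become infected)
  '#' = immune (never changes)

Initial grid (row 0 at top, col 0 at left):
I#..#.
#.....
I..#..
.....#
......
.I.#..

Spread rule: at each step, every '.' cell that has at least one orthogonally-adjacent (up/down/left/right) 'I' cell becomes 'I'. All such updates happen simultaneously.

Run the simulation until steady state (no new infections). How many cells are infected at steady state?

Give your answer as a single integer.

Step 0 (initial): 3 infected
Step 1: +5 new -> 8 infected
Step 2: +5 new -> 13 infected
Step 3: +3 new -> 16 infected
Step 4: +4 new -> 20 infected
Step 5: +5 new -> 25 infected
Step 6: +3 new -> 28 infected
Step 7: +2 new -> 30 infected
Step 8: +0 new -> 30 infected

Answer: 30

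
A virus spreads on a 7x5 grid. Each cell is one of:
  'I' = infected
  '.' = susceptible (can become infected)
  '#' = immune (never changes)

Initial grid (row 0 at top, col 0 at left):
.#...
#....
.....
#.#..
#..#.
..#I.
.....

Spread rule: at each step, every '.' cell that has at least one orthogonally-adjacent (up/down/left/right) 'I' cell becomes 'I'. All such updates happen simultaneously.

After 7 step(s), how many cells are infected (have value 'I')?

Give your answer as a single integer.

Step 0 (initial): 1 infected
Step 1: +2 new -> 3 infected
Step 2: +3 new -> 6 infected
Step 3: +2 new -> 8 infected
Step 4: +4 new -> 12 infected
Step 5: +4 new -> 16 infected
Step 6: +5 new -> 21 infected
Step 7: +3 new -> 24 infected

Answer: 24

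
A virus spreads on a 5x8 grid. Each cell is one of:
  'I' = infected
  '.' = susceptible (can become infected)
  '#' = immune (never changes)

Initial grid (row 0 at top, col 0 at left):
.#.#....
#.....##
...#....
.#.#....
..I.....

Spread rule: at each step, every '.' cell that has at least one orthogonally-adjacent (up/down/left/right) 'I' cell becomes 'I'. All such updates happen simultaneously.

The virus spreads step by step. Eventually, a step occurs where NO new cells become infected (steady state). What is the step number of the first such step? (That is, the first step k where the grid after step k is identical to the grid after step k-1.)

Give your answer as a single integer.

Step 0 (initial): 1 infected
Step 1: +3 new -> 4 infected
Step 2: +3 new -> 7 infected
Step 3: +5 new -> 12 infected
Step 4: +7 new -> 19 infected
Step 5: +4 new -> 23 infected
Step 6: +4 new -> 27 infected
Step 7: +2 new -> 29 infected
Step 8: +1 new -> 30 infected
Step 9: +1 new -> 31 infected
Step 10: +0 new -> 31 infected

Answer: 10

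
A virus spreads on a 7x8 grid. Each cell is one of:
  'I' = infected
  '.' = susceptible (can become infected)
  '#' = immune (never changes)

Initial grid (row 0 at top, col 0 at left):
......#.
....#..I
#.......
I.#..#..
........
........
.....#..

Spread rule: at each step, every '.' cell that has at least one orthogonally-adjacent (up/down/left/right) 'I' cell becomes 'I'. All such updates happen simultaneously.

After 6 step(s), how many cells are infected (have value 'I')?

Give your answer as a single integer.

Answer: 49

Derivation:
Step 0 (initial): 2 infected
Step 1: +5 new -> 7 infected
Step 2: +6 new -> 13 infected
Step 3: +9 new -> 22 infected
Step 4: +11 new -> 33 infected
Step 5: +12 new -> 45 infected
Step 6: +4 new -> 49 infected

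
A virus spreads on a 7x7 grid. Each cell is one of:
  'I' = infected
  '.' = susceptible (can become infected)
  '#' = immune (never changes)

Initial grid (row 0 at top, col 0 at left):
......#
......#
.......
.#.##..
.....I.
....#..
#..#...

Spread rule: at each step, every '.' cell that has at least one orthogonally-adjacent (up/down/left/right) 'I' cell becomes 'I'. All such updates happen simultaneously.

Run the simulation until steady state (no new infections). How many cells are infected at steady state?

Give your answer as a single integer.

Step 0 (initial): 1 infected
Step 1: +4 new -> 5 infected
Step 2: +5 new -> 10 infected
Step 3: +7 new -> 17 infected
Step 4: +6 new -> 23 infected
Step 5: +6 new -> 29 infected
Step 6: +6 new -> 35 infected
Step 7: +3 new -> 38 infected
Step 8: +2 new -> 40 infected
Step 9: +1 new -> 41 infected
Step 10: +0 new -> 41 infected

Answer: 41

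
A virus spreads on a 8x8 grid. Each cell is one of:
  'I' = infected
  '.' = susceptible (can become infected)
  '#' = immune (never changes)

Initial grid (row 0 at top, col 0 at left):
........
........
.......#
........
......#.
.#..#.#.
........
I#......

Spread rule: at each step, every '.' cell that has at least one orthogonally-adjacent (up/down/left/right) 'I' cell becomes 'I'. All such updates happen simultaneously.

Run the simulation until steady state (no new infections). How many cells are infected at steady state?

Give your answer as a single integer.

Answer: 58

Derivation:
Step 0 (initial): 1 infected
Step 1: +1 new -> 2 infected
Step 2: +2 new -> 4 infected
Step 3: +2 new -> 6 infected
Step 4: +5 new -> 11 infected
Step 5: +6 new -> 17 infected
Step 6: +6 new -> 23 infected
Step 7: +8 new -> 31 infected
Step 8: +7 new -> 38 infected
Step 9: +6 new -> 44 infected
Step 10: +5 new -> 49 infected
Step 11: +4 new -> 53 infected
Step 12: +2 new -> 55 infected
Step 13: +2 new -> 57 infected
Step 14: +1 new -> 58 infected
Step 15: +0 new -> 58 infected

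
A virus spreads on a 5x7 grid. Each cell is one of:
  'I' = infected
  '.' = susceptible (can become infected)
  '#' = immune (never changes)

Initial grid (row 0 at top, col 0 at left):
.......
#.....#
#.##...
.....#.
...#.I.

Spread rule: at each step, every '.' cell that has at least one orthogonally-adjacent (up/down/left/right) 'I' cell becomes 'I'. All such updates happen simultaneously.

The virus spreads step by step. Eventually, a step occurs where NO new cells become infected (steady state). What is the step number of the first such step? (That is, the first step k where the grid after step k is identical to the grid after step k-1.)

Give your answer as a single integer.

Step 0 (initial): 1 infected
Step 1: +2 new -> 3 infected
Step 2: +2 new -> 5 infected
Step 3: +3 new -> 8 infected
Step 4: +3 new -> 11 infected
Step 5: +5 new -> 16 infected
Step 6: +6 new -> 22 infected
Step 7: +4 new -> 26 infected
Step 8: +1 new -> 27 infected
Step 9: +1 new -> 28 infected
Step 10: +0 new -> 28 infected

Answer: 10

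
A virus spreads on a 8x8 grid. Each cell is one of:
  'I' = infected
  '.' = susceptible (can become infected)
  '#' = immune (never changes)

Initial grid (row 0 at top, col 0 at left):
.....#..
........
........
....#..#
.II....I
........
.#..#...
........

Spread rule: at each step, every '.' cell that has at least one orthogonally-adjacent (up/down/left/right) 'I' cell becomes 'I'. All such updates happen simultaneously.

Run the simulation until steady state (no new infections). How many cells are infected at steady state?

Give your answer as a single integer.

Step 0 (initial): 3 infected
Step 1: +8 new -> 11 infected
Step 2: +12 new -> 23 infected
Step 3: +13 new -> 36 infected
Step 4: +13 new -> 49 infected
Step 5: +8 new -> 57 infected
Step 6: +2 new -> 59 infected
Step 7: +0 new -> 59 infected

Answer: 59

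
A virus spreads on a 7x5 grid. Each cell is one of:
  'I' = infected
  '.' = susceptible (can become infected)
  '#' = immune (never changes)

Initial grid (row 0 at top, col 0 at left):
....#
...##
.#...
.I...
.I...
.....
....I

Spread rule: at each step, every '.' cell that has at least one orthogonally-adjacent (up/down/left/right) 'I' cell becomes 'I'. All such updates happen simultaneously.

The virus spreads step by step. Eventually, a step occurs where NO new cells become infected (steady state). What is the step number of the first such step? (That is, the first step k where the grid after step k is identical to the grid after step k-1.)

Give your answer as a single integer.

Step 0 (initial): 3 infected
Step 1: +7 new -> 10 infected
Step 2: +10 new -> 20 infected
Step 3: +5 new -> 25 infected
Step 4: +4 new -> 29 infected
Step 5: +2 new -> 31 infected
Step 6: +0 new -> 31 infected

Answer: 6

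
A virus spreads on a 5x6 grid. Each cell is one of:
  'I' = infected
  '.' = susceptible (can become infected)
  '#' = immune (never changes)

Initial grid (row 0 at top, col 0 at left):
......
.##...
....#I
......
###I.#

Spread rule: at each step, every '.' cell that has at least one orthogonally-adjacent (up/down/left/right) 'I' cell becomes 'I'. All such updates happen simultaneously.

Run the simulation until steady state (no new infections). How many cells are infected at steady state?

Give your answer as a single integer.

Step 0 (initial): 2 infected
Step 1: +4 new -> 6 infected
Step 2: +5 new -> 11 infected
Step 3: +4 new -> 15 infected
Step 4: +3 new -> 18 infected
Step 5: +2 new -> 20 infected
Step 6: +2 new -> 22 infected
Step 7: +1 new -> 23 infected
Step 8: +0 new -> 23 infected

Answer: 23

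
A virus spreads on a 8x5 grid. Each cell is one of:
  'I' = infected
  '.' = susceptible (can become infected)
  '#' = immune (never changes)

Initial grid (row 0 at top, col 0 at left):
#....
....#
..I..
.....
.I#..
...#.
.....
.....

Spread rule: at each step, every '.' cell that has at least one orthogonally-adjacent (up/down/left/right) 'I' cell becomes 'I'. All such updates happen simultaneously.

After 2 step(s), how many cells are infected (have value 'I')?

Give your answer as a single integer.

Step 0 (initial): 2 infected
Step 1: +7 new -> 9 infected
Step 2: +10 new -> 19 infected

Answer: 19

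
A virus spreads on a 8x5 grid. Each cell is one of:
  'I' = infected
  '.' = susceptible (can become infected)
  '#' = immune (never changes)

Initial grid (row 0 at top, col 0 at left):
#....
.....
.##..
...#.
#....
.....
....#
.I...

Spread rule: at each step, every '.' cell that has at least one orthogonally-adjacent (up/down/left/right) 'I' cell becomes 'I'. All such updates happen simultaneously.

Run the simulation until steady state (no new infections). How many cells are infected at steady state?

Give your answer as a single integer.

Answer: 34

Derivation:
Step 0 (initial): 1 infected
Step 1: +3 new -> 4 infected
Step 2: +4 new -> 8 infected
Step 3: +5 new -> 13 infected
Step 4: +3 new -> 16 infected
Step 5: +4 new -> 20 infected
Step 6: +2 new -> 22 infected
Step 7: +2 new -> 24 infected
Step 8: +2 new -> 26 infected
Step 9: +4 new -> 30 infected
Step 10: +3 new -> 33 infected
Step 11: +1 new -> 34 infected
Step 12: +0 new -> 34 infected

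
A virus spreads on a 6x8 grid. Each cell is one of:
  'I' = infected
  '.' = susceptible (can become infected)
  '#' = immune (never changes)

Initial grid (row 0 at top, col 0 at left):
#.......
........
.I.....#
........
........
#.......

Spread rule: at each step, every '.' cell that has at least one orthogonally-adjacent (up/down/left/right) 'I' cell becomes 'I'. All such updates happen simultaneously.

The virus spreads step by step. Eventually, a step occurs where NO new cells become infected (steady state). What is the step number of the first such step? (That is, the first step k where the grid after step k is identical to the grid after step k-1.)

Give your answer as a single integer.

Step 0 (initial): 1 infected
Step 1: +4 new -> 5 infected
Step 2: +7 new -> 12 infected
Step 3: +7 new -> 19 infected
Step 4: +6 new -> 25 infected
Step 5: +6 new -> 31 infected
Step 6: +5 new -> 36 infected
Step 7: +5 new -> 41 infected
Step 8: +3 new -> 44 infected
Step 9: +1 new -> 45 infected
Step 10: +0 new -> 45 infected

Answer: 10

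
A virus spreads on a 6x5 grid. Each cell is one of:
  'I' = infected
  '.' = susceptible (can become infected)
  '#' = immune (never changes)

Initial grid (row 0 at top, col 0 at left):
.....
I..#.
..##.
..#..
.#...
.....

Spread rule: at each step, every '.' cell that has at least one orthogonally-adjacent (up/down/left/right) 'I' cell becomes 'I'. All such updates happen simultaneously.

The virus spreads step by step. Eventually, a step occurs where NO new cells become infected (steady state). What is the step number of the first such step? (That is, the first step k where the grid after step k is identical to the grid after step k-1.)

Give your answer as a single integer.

Step 0 (initial): 1 infected
Step 1: +3 new -> 4 infected
Step 2: +4 new -> 8 infected
Step 3: +3 new -> 11 infected
Step 4: +2 new -> 13 infected
Step 5: +2 new -> 15 infected
Step 6: +2 new -> 17 infected
Step 7: +3 new -> 20 infected
Step 8: +3 new -> 23 infected
Step 9: +2 new -> 25 infected
Step 10: +0 new -> 25 infected

Answer: 10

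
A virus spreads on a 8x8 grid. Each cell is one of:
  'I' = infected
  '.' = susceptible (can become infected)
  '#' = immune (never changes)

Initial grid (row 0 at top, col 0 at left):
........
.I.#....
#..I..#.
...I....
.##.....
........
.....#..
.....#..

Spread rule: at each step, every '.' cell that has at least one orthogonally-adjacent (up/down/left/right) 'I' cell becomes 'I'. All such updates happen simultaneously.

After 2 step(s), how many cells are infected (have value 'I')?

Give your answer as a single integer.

Answer: 20

Derivation:
Step 0 (initial): 3 infected
Step 1: +9 new -> 12 infected
Step 2: +8 new -> 20 infected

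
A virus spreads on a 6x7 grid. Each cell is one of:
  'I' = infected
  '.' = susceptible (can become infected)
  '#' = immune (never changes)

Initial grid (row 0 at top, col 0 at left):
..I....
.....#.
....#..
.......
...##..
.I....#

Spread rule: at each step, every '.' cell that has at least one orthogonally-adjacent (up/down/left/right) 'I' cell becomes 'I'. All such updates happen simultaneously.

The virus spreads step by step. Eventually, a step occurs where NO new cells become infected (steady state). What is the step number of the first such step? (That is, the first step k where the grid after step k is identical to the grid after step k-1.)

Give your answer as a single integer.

Step 0 (initial): 2 infected
Step 1: +6 new -> 8 infected
Step 2: +9 new -> 17 infected
Step 3: +8 new -> 25 infected
Step 4: +4 new -> 29 infected
Step 5: +3 new -> 32 infected
Step 6: +3 new -> 35 infected
Step 7: +2 new -> 37 infected
Step 8: +0 new -> 37 infected

Answer: 8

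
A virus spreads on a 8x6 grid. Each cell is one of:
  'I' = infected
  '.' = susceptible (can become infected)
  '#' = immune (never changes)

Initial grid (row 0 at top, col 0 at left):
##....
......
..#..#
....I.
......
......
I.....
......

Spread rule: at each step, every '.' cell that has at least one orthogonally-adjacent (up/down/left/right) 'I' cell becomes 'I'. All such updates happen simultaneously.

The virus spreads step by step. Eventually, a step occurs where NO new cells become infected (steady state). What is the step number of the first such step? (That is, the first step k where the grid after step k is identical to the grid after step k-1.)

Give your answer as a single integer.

Step 0 (initial): 2 infected
Step 1: +7 new -> 9 infected
Step 2: +10 new -> 19 infected
Step 3: +13 new -> 32 infected
Step 4: +8 new -> 40 infected
Step 5: +4 new -> 44 infected
Step 6: +0 new -> 44 infected

Answer: 6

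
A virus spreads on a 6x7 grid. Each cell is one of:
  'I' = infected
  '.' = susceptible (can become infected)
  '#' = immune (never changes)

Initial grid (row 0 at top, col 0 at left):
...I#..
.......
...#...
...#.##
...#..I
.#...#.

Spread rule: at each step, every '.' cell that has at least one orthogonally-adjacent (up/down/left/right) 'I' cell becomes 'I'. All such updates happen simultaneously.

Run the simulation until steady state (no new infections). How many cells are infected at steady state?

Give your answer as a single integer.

Step 0 (initial): 2 infected
Step 1: +4 new -> 6 infected
Step 2: +4 new -> 10 infected
Step 3: +7 new -> 17 infected
Step 4: +7 new -> 24 infected
Step 5: +6 new -> 30 infected
Step 6: +2 new -> 32 infected
Step 7: +1 new -> 33 infected
Step 8: +1 new -> 34 infected
Step 9: +0 new -> 34 infected

Answer: 34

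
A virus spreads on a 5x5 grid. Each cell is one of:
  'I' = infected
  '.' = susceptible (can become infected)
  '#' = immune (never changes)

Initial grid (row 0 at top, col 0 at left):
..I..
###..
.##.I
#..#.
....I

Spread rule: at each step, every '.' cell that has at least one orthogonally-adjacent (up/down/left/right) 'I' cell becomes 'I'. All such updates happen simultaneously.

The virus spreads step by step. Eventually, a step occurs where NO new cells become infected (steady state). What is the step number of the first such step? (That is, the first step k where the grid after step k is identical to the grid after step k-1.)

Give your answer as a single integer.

Step 0 (initial): 3 infected
Step 1: +6 new -> 9 infected
Step 2: +4 new -> 13 infected
Step 3: +2 new -> 15 infected
Step 4: +2 new -> 17 infected
Step 5: +0 new -> 17 infected

Answer: 5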